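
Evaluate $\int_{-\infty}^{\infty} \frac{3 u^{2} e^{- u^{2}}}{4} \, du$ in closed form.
$\frac{3 \sqrt{\pi}}{8}$

Begin with the known integral
$$J(a) = \int_{-\infty}^{\infty} \frac{3 e^{- a u^{2}}}{4} \, du = \frac{3 \sqrt{\pi}}{4 \sqrt{a}}.$$

Differentiating under the integral sign brings down a factor of $(-u^2)$:
$$\frac{dJ}{da} = \int_{-\infty}^{\infty} - \frac{3 u^{2} e^{- a u^{2}}}{4} \, du = - \frac{3 \sqrt{\pi}}{8 a^{\frac{3}{2}}}.$$

The integral on the left is $-I$, so $I = \frac{3 \sqrt{\pi}}{8 a^{\frac{3}{2}}}$.

Setting $a = 1$:
$$I = \frac{3 \sqrt{\pi}}{8}.$$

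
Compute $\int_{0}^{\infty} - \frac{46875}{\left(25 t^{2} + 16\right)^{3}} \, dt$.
$- \frac{28125 \pi}{16384}$

Recall the elementary integral
$$J(a) = \int_{0}^{\infty} - \frac{3}{a^{2} + t^{2}} \, dt = - \frac{3 \pi}{2 a}.$$

Differentiating under the integral sign with respect to $a$,
$$\frac{dJ}{da} = \int_{0}^{\infty} \frac{6 a}{\left(a^{2} + t^{2}\right)^{2}} \, dt = \frac{3 \pi}{2 a^{2}},$$
so $\int_{0}^{\infty} - \frac{3}{\left(a^{2} + t^{2}\right)^{2}} \, dt = - \frac{3 \pi}{4 a^{3}}$.

Repeating — each differentiation of $1/(t^2+a^2)^j$ produces $-2ja/(t^2+a^2)^{j+1}$ — and dividing through by $-2ja$ at each step yields, after $2$ differentiations in total,
$$\int_{0}^{\infty} - \frac{3}{\left(a^{2} + t^{2}\right)^{3}} \, dt = - \frac{9 \pi}{16 a^{5}}.$$

Setting $a = \frac{4}{5}$:
$$I = - \frac{28125 \pi}{16384}.$$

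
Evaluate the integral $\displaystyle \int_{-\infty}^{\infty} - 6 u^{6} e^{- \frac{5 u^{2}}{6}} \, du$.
$- \frac{486 \sqrt{30} \sqrt{\pi}}{125}$

Begin with the known integral
$$J(a) = \int_{-\infty}^{\infty} - 6 e^{- a u^{2}} \, du = - \frac{6 \sqrt{\pi}}{\sqrt{a}}.$$

Differentiating under the integral sign brings down a factor of $(-u^2)$:
$$\frac{dJ}{da} = \int_{-\infty}^{\infty} 6 u^{2} e^{- a u^{2}} \, du = \frac{3 \sqrt{\pi}}{a^{\frac{3}{2}}}.$$

Repeating $3$ times in total — each differentiation brings down another $(-u^2)$ — gives
$$\frac{d^{3}J}{da^{3}} = \int_{-\infty}^{\infty} 6 u^{6} e^{- a u^{2}} \, du = \frac{45 \sqrt{\pi}}{4 a^{\frac{7}{2}}},$$
and the integrand here is $(-1)^{3}$ times the target integrand, so $I = (-1)^{3}\,\frac{d^{3}J}{da^{3}} = - \frac{45 \sqrt{\pi}}{4 a^{\frac{7}{2}}}$.

Setting $a = \frac{5}{6}$:
$$I = - \frac{486 \sqrt{30} \sqrt{\pi}}{125}.$$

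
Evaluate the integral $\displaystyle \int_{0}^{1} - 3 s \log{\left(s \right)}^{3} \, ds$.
$\frac{9}{8}$

Consider the simpler parametrised integral
$$J(a) = \int_{0}^{1} - 3 s^{a} \, ds = - \frac{3}{a + 1}.$$

Differentiating under the integral sign brings down a factor of $\ln s$:
$$\frac{dJ}{da} = \int_{0}^{1} - 3 s^{a} \log{\left(s \right)} \, ds = \frac{3}{\left(a + 1\right)^{2}}.$$

Repeating $3$ times in total — each differentiation brings down another $\ln s$ — gives
$$\frac{d^{3}J}{da^{3}} = \int_{0}^{1} - 3 s^{a} \log{\left(s \right)}^{3} \, ds = \frac{18}{\left(a + 1\right)^{4}},$$
and the integrand here is exactly the target integrand, so $I = \frac{18}{\left(a + 1\right)^{4}}$.

Setting $a = 1$:
$$I = \frac{9}{8}.$$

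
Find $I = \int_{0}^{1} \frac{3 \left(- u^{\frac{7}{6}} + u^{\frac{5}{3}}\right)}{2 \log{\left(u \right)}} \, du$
$- \frac{3 \log{\left(13 \right)}}{2} + 6 \log{\left(2 \right)}$

Consider the one-parameter family: let $I(a) = \int_{0}^{1} \frac{3 \left(u^{\frac{5}{3}} - u^{a}\right)}{2 \log{\left(u \right)}} \, du$.

Since $\dfrac{\partial}{\partial a}\,u^{a} = u^{a} \ln u$, the $\ln u$ in the denominator cancels and
$$\frac{dI}{da} = \int_{0}^{1} - \frac{3}{2} u^{a} \, du = - \frac{3}{2} \left[\frac{u^{a+1}}{a+1}\right]_0^1 = - \frac{3}{2 a + 2}.$$

Integrating with respect to $a$ gives $I(a) = - \log{\left(\frac{3 \sqrt{6} \left(a + 1\right)^{\frac{3}{2}}}{32} \right)} + C$.

At $a = \frac{5}{3}$ the integrand is identically $0$, so $I(\frac{5}{3}) = 0$. The closed form gives $0$, hence $C = 0$.

Setting $a = \frac{7}{6}$:
$$I = - \frac{3 \log{\left(13 \right)}}{2} + 6 \log{\left(2 \right)}.$$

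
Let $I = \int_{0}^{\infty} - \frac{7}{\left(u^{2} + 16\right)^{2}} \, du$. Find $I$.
$- \frac{7 \pi}{256}$

Begin with the known result
$$J(a) = \int_{0}^{\infty} - \frac{7}{a^{2} + u^{2}} \, du = - \frac{7 \pi}{2 a}.$$

Differentiating under the integral sign with respect to $a$,
$$\frac{dJ}{da} = \int_{0}^{\infty} \frac{14 a}{\left(a^{2} + u^{2}\right)^{2}} \, du = \frac{7 \pi}{2 a^{2}},$$
so $\int_{0}^{\infty} - \frac{7}{\left(a^{2} + u^{2}\right)^{2}} \, du = - \frac{7 \pi}{4 a^{3}}$.

Setting $a = 4$:
$$I = - \frac{7 \pi}{256}.$$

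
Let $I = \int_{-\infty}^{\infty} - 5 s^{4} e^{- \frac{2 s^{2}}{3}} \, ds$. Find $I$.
$- \frac{135 \sqrt{6} \sqrt{\pi}}{32}$

Begin with the known integral
$$J(a) = \int_{-\infty}^{\infty} - 5 e^{- a s^{2}} \, ds = - \frac{5 \sqrt{\pi}}{\sqrt{a}}.$$

Differentiating under the integral sign brings down a factor of $(-s^2)$:
$$\frac{dJ}{da} = \int_{-\infty}^{\infty} 5 s^{2} e^{- a s^{2}} \, ds = \frac{5 \sqrt{\pi}}{2 a^{\frac{3}{2}}}.$$

Repeating twice in total — each differentiation brings down another $(-s^2)$ — gives
$$\frac{d^{2}J}{da^{2}} = \int_{-\infty}^{\infty} - 5 s^{4} e^{- a s^{2}} \, ds = - \frac{15 \sqrt{\pi}}{4 a^{\frac{5}{2}}},$$
and the integrand here is exactly the target integrand, so $I = - \frac{15 \sqrt{\pi}}{4 a^{\frac{5}{2}}}$.

Setting $a = \frac{2}{3}$:
$$I = - \frac{135 \sqrt{6} \sqrt{\pi}}{32}.$$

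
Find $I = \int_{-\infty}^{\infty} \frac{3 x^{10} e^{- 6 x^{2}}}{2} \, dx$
$\frac{35 \sqrt{6} \sqrt{\pi}}{36864}$

Begin with the known integral
$$J(a) = \int_{-\infty}^{\infty} \frac{3 e^{- a x^{2}}}{2} \, dx = \frac{3 \sqrt{\pi}}{2 \sqrt{a}}.$$

Differentiating under the integral sign brings down a factor of $(-x^2)$:
$$\frac{dJ}{da} = \int_{-\infty}^{\infty} - \frac{3 x^{2} e^{- a x^{2}}}{2} \, dx = - \frac{3 \sqrt{\pi}}{4 a^{\frac{3}{2}}}.$$

Repeating $5$ times in total — each differentiation brings down another $(-x^2)$ — gives
$$\frac{d^{5}J}{da^{5}} = \int_{-\infty}^{\infty} - \frac{3 x^{10} e^{- a x^{2}}}{2} \, dx = - \frac{2835 \sqrt{\pi}}{64 a^{\frac{11}{2}}},$$
and the integrand here is $(-1)^{5}$ times the target integrand, so $I = (-1)^{5}\,\frac{d^{5}J}{da^{5}} = \frac{2835 \sqrt{\pi}}{64 a^{\frac{11}{2}}}$.

Setting $a = 6$:
$$I = \frac{35 \sqrt{6} \sqrt{\pi}}{36864}.$$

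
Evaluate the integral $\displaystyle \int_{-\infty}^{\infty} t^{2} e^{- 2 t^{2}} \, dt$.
$\frac{\sqrt{2} \sqrt{\pi}}{8}$

Consider the simpler parametrised integral
$$J(a) = \int_{-\infty}^{\infty} e^{- a t^{2}} \, dt = \frac{\sqrt{\pi}}{\sqrt{a}}.$$

Differentiating under the integral sign brings down a factor of $(-t^2)$:
$$\frac{dJ}{da} = \int_{-\infty}^{\infty} - t^{2} e^{- a t^{2}} \, dt = - \frac{\sqrt{\pi}}{2 a^{\frac{3}{2}}}.$$

The integral on the left is $-I$, so $I = \frac{\sqrt{\pi}}{2 a^{\frac{3}{2}}}$.

Setting $a = 2$:
$$I = \frac{\sqrt{2} \sqrt{\pi}}{8}.$$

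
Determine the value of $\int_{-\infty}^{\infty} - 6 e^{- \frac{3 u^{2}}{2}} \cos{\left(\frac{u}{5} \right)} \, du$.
$- \frac{2 \sqrt{6} \sqrt{\pi}}{e^{\frac{1}{150}}}$

Treat the cosine frequency as a parameter and define $I(b) = \int_{-\infty}^{\infty} - 6 e^{- \frac{3 u^{2}}{2}} \cos{\left(b u \right)} \, du$.

Differentiating under the integral sign,
$$I'(b) = \int_{-\infty}^{\infty} 6 u e^{- \frac{3 u^{2}}{2}} \sin{\left(b u \right)} \, du.$$

Integrate $\int_{-\infty}^{\infty} u \sin(b u)\, e^{- \frac{3 u^{2}}{2}}\, du$ by parts with $w = \sin(b u)$ and $dv = u\, e^{- \frac{3 u^{2}}{2}}\, du$, giving $v = - \frac{e^{- \frac{3 u^{2}}{2}}}{3}$. The boundary term vanishes and
$$\int_{-\infty}^{\infty} u \sin(b u)\, e^{- \frac{3 u^{2}}{2}}\, du = \frac{b}{3} \int_{-\infty}^{\infty} \cos(b u)\, e^{- \frac{3 u^{2}}{2}}\, du,$$
so $I'(b) = - \frac{b}{3}\, I(b)$.

This is a separable first-order ODE; solving with the initial condition $I(0) = \int_{-\infty}^{\infty} - 6 e^{- \frac{3 u^{2}}{2}}\,du = - 2 \sqrt{6} \sqrt{\pi}$ gives
$$I(b) = - 2 \sqrt{6} \sqrt{\pi} e^{- \frac{b^{2}}{6}}.$$

Setting $b = \frac{1}{5}$:
$$I = - \frac{2 \sqrt{6} \sqrt{\pi}}{e^{\frac{1}{150}}}.$$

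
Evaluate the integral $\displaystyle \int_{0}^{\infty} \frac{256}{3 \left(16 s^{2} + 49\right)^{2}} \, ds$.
$\frac{16 \pi}{1029}$

Start from the standard arctangent integral
$$J(a) = \int_{0}^{\infty} \frac{1}{3 \left(a^{2} + s^{2}\right)} \, ds = \frac{\pi}{6 a}.$$

Differentiating under the integral sign with respect to $a$,
$$\frac{dJ}{da} = \int_{0}^{\infty} - \frac{2 a}{3 \left(a^{2} + s^{2}\right)^{2}} \, ds = - \frac{\pi}{6 a^{2}},$$
so $\int_{0}^{\infty} \frac{1}{3 \left(a^{2} + s^{2}\right)^{2}} \, ds = \frac{\pi}{12 a^{3}}$.

Setting $a = \frac{7}{4}$:
$$I = \frac{16 \pi}{1029}.$$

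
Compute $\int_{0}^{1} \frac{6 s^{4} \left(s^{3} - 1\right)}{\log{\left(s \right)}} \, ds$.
$- \log{\left(\frac{15625}{262144} \right)}$

Consider the one-parameter family: let $I(a) = \int_{0}^{1} \frac{6 \left(s^{7} - s^{a}\right)}{\log{\left(s \right)}} \, ds$.

Since $\dfrac{\partial}{\partial a}\,s^{a} = s^{a} \ln s$, the $\ln s$ in the denominator cancels and
$$\frac{dI}{da} = \int_{0}^{1} -6 s^{a} \, ds = -6 \left[\frac{s^{a+1}}{a+1}\right]_0^1 = - \frac{6}{a + 1}.$$

Integrating with respect to $a$ gives $I(a) = - \log{\left(\frac{\left(a + 1\right)^{6}}{262144} \right)} + C$.

At $a = 7$ the integrand is identically $0$, so $I(7) = 0$. The closed form gives $0$, hence $C = 0$.

Setting $a = 4$:
$$I = - \log{\left(\frac{15625}{262144} \right)}.$$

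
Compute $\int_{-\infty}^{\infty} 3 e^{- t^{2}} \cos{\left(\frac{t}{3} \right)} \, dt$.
$\frac{3 \sqrt{\pi}}{e^{\frac{1}{36}}}$

Let $b$ denote the cosine frequency and define $I(b) = \int_{-\infty}^{\infty} 3 e^{- t^{2}} \cos{\left(b t \right)} \, dt$.

Differentiating under the integral sign,
$$I'(b) = \int_{-\infty}^{\infty} - 3 t e^{- t^{2}} \sin{\left(b t \right)} \, dt.$$

Integrate $\int_{-\infty}^{\infty} t \sin(b t)\, e^{- t^{2}}\, dt$ by parts with $u = \sin(b t)$ and $dv = t\, e^{- t^{2}}\, dt$, giving $v = - \frac{e^{- t^{2}}}{2}$. The boundary term vanishes and
$$\int_{-\infty}^{\infty} t \sin(b t)\, e^{- t^{2}}\, dt = \frac{b}{2} \int_{-\infty}^{\infty} \cos(b t)\, e^{- t^{2}}\, dt,$$
so $I'(b) = - \frac{b}{2}\, I(b)$.

This is a separable first-order ODE; solving with the initial condition $I(0) = \int_{-\infty}^{\infty} 3 e^{- t^{2}}\,dt = 3 \sqrt{\pi}$ gives
$$I(b) = 3 \sqrt{\pi} e^{- \frac{b^{2}}{4}}.$$

Setting $b = \frac{1}{3}$:
$$I = \frac{3 \sqrt{\pi}}{e^{\frac{1}{36}}}.$$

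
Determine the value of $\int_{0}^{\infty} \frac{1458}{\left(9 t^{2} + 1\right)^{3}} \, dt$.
$\frac{729 \pi}{8}$

Begin with the known result
$$J(a) = \int_{0}^{\infty} \frac{2}{a^{2} + t^{2}} \, dt = \frac{\pi}{a}.$$

Differentiating under the integral sign with respect to $a$,
$$\frac{dJ}{da} = \int_{0}^{\infty} - \frac{4 a}{\left(a^{2} + t^{2}\right)^{2}} \, dt = - \frac{\pi}{a^{2}},$$
so $\int_{0}^{\infty} \frac{2}{\left(a^{2} + t^{2}\right)^{2}} \, dt = \frac{\pi}{2 a^{3}}$.

Repeating — each differentiation of $1/(t^2+a^2)^j$ produces $-2ja/(t^2+a^2)^{j+1}$ — and dividing through by $-2ja$ at each step yields, after $2$ differentiations in total,
$$\int_{0}^{\infty} \frac{2}{\left(a^{2} + t^{2}\right)^{3}} \, dt = \frac{3 \pi}{8 a^{5}}.$$

Setting $a = \frac{1}{3}$:
$$I = \frac{729 \pi}{8}.$$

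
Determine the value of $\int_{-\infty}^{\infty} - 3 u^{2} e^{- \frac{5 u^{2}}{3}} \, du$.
$- \frac{9 \sqrt{15} \sqrt{\pi}}{50}$

Consider the simpler parametrised integral
$$J(a) = \int_{-\infty}^{\infty} - 3 e^{- a u^{2}} \, du = - \frac{3 \sqrt{\pi}}{\sqrt{a}}.$$

Differentiating under the integral sign brings down a factor of $(-u^2)$:
$$\frac{dJ}{da} = \int_{-\infty}^{\infty} 3 u^{2} e^{- a u^{2}} \, du = \frac{3 \sqrt{\pi}}{2 a^{\frac{3}{2}}}.$$

The integral on the left is $-I$, so $I = - \frac{3 \sqrt{\pi}}{2 a^{\frac{3}{2}}}$.

Setting $a = \frac{5}{3}$:
$$I = - \frac{9 \sqrt{15} \sqrt{\pi}}{50}.$$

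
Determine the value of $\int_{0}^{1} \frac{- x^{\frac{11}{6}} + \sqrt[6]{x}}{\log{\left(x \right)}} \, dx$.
$\log{\left(\frac{7}{17} \right)}$

Consider the one-parameter family: let $I(a) = \int_{0}^{1} \frac{- x^{\frac{11}{6}} + x^{a}}{\log{\left(x \right)}} \, dx$.

Since $\dfrac{\partial}{\partial a}\,x^{a} = x^{a} \ln x$, the $\ln x$ in the denominator cancels and
$$\frac{dI}{da} = \int_{0}^{1} x^{a} \, dx = \left[\frac{x^{a+1}}{a+1}\right]_0^1 = \frac{1}{a + 1}.$$

Integrating with respect to $a$ gives $I(a) = \log{\left(\frac{6 a}{17} + \frac{6}{17} \right)} + C$.

At $a = \frac{11}{6}$ the integrand is identically $0$, so $I(\frac{11}{6}) = 0$. The closed form gives $0$, hence $C = 0$.

Setting $a = \frac{1}{6}$:
$$I = \log{\left(\frac{7}{17} \right)}.$$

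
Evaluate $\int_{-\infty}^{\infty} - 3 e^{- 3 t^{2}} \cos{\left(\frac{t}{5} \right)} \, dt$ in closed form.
$- \frac{\sqrt{3} \sqrt{\pi}}{e^{\frac{1}{300}}}$

Let $b$ denote the cosine frequency and define $I(b) = \int_{-\infty}^{\infty} - 3 e^{- 3 t^{2}} \cos{\left(b t \right)} \, dt$.

Differentiating under the integral sign,
$$I'(b) = \int_{-\infty}^{\infty} 3 t e^{- 3 t^{2}} \sin{\left(b t \right)} \, dt.$$

Integrate $\int_{-\infty}^{\infty} t \sin(b t)\, e^{- 3 t^{2}}\, dt$ by parts with $u = \sin(b t)$ and $dv = t\, e^{- 3 t^{2}}\, dt$, giving $v = - \frac{e^{- 3 t^{2}}}{6}$. The boundary term vanishes and
$$\int_{-\infty}^{\infty} t \sin(b t)\, e^{- 3 t^{2}}\, dt = \frac{b}{6} \int_{-\infty}^{\infty} \cos(b t)\, e^{- 3 t^{2}}\, dt,$$
so $I'(b) = - \frac{b}{6}\, I(b)$.

This is a separable first-order ODE; solving with the initial condition $I(0) = \int_{-\infty}^{\infty} - 3 e^{- 3 t^{2}}\,dt = - \sqrt{3} \sqrt{\pi}$ gives
$$I(b) = - \sqrt{3} \sqrt{\pi} e^{- \frac{b^{2}}{12}}.$$

Setting $b = \frac{1}{5}$:
$$I = - \frac{\sqrt{3} \sqrt{\pi}}{e^{\frac{1}{300}}}.$$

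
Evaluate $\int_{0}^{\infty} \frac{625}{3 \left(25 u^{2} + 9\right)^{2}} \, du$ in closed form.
$\frac{125 \pi}{324}$

Start from the standard arctangent integral
$$J(a) = \int_{0}^{\infty} \frac{1}{3 \left(a^{2} + u^{2}\right)} \, du = \frac{\pi}{6 a}.$$

Differentiating under the integral sign with respect to $a$,
$$\frac{dJ}{da} = \int_{0}^{\infty} - \frac{2 a}{3 \left(a^{2} + u^{2}\right)^{2}} \, du = - \frac{\pi}{6 a^{2}},$$
so $\int_{0}^{\infty} \frac{1}{3 \left(a^{2} + u^{2}\right)^{2}} \, du = \frac{\pi}{12 a^{3}}$.

Setting $a = \frac{3}{5}$:
$$I = \frac{125 \pi}{324}.$$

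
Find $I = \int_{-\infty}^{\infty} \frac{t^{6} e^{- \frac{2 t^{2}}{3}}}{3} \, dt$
$\frac{135 \sqrt{6} \sqrt{\pi}}{128}$

Consider the simpler parametrised integral
$$J(a) = \int_{-\infty}^{\infty} \frac{e^{- a t^{2}}}{3} \, dt = \frac{\sqrt{\pi}}{3 \sqrt{a}}.$$

Differentiating under the integral sign brings down a factor of $(-t^2)$:
$$\frac{dJ}{da} = \int_{-\infty}^{\infty} - \frac{t^{2} e^{- a t^{2}}}{3} \, dt = - \frac{\sqrt{\pi}}{6 a^{\frac{3}{2}}}.$$

Repeating $3$ times in total — each differentiation brings down another $(-t^2)$ — gives
$$\frac{d^{3}J}{da^{3}} = \int_{-\infty}^{\infty} - \frac{t^{6} e^{- a t^{2}}}{3} \, dt = - \frac{5 \sqrt{\pi}}{8 a^{\frac{7}{2}}},$$
and the integrand here is $(-1)^{3}$ times the target integrand, so $I = (-1)^{3}\,\frac{d^{3}J}{da^{3}} = \frac{5 \sqrt{\pi}}{8 a^{\frac{7}{2}}}$.

Setting $a = \frac{2}{3}$:
$$I = \frac{135 \sqrt{6} \sqrt{\pi}}{128}.$$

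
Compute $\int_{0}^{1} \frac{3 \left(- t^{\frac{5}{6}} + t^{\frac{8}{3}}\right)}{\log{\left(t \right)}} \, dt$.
$\log{\left(8 \right)}$

Consider the one-parameter family: let $I(a) = \int_{0}^{1} \frac{3 \left(t^{\frac{8}{3}} - t^{a}\right)}{\log{\left(t \right)}} \, dt$.

Since $\dfrac{\partial}{\partial a}\,t^{a} = t^{a} \ln t$, the $\ln t$ in the denominator cancels and
$$\frac{dI}{da} = \int_{0}^{1} -3 t^{a} \, dt = -3 \left[\frac{t^{a+1}}{a+1}\right]_0^1 = - \frac{3}{a + 1}.$$

Integrating with respect to $a$ gives $I(a) = - \log{\left(\frac{27 \left(a + 1\right)^{3}}{1331} \right)} + C$.

At $a = \frac{8}{3}$ the integrand is identically $0$, so $I(\frac{8}{3}) = 0$. The closed form gives $0$, hence $C = 0$.

Setting $a = \frac{5}{6}$:
$$I = \log{\left(8 \right)}.$$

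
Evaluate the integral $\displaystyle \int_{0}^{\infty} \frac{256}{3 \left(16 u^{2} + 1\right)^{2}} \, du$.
$\frac{16 \pi}{3}$

Begin with the known result
$$J(a) = \int_{0}^{\infty} \frac{1}{3 \left(a^{2} + u^{2}\right)} \, du = \frac{\pi}{6 a}.$$

Differentiating under the integral sign with respect to $a$,
$$\frac{dJ}{da} = \int_{0}^{\infty} - \frac{2 a}{3 \left(a^{2} + u^{2}\right)^{2}} \, du = - \frac{\pi}{6 a^{2}},$$
so $\int_{0}^{\infty} \frac{1}{3 \left(a^{2} + u^{2}\right)^{2}} \, du = \frac{\pi}{12 a^{3}}$.

Setting $a = \frac{1}{4}$:
$$I = \frac{16 \pi}{3}.$$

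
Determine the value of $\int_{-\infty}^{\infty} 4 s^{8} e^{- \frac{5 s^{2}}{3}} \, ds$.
$\frac{1701 \sqrt{15} \sqrt{\pi}}{2500}$

Consider the simpler parametrised integral
$$J(a) = \int_{-\infty}^{\infty} 4 e^{- a s^{2}} \, ds = \frac{4 \sqrt{\pi}}{\sqrt{a}}.$$

Differentiating under the integral sign brings down a factor of $(-s^2)$:
$$\frac{dJ}{da} = \int_{-\infty}^{\infty} - 4 s^{2} e^{- a s^{2}} \, ds = - \frac{2 \sqrt{\pi}}{a^{\frac{3}{2}}}.$$

Repeating $4$ times in total — each differentiation brings down another $(-s^2)$ — gives
$$\frac{d^{4}J}{da^{4}} = \int_{-\infty}^{\infty} 4 s^{8} e^{- a s^{2}} \, ds = \frac{105 \sqrt{\pi}}{4 a^{\frac{9}{2}}},$$
and the integrand here is exactly the target integrand, so $I = \frac{105 \sqrt{\pi}}{4 a^{\frac{9}{2}}}$.

Setting $a = \frac{5}{3}$:
$$I = \frac{1701 \sqrt{15} \sqrt{\pi}}{2500}.$$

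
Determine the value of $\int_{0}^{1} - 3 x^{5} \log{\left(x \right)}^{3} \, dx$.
$\frac{1}{72}$

Begin with the known integral
$$J(a) = \int_{0}^{1} - 3 x^{a} \, dx = - \frac{3}{a + 1}.$$

Differentiating under the integral sign brings down a factor of $\ln x$:
$$\frac{dJ}{da} = \int_{0}^{1} - 3 x^{a} \log{\left(x \right)} \, dx = \frac{3}{\left(a + 1\right)^{2}}.$$

Repeating $3$ times in total — each differentiation brings down another $\ln x$ — gives
$$\frac{d^{3}J}{da^{3}} = \int_{0}^{1} - 3 x^{a} \log{\left(x \right)}^{3} \, dx = \frac{18}{\left(a + 1\right)^{4}},$$
and the integrand here is exactly the target integrand, so $I = \frac{18}{\left(a + 1\right)^{4}}$.

Setting $a = 5$:
$$I = \frac{1}{72}.$$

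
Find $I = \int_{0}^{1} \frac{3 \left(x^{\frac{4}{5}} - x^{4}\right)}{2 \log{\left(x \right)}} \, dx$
$\log{\left(\frac{27}{125} \right)}$

Replace the exponent $\frac{4}{5}$ by a parameter $a$: let $I(a) = \int_{0}^{1} \frac{3 \left(- x^{4} + x^{a}\right)}{2 \log{\left(x \right)}} \, dx$.

Since $\dfrac{\partial}{\partial a}\,x^{a} = x^{a} \ln x$, the $\ln x$ in the denominator cancels and
$$\frac{dI}{da} = \int_{0}^{1} \frac{3}{2} x^{a} \, dx = \frac{3}{2} \left[\frac{x^{a+1}}{a+1}\right]_0^1 = \frac{3}{2 \left(a + 1\right)}.$$

Integrating with respect to $a$ gives $I(a) = \frac{3 \log{\left(a + 1 \right)}}{2} - \frac{3 \log{\left(5 \right)}}{2} + C$.

At $a = 4$ the integrand is identically $0$, so $I(4) = 0$. The closed form gives $0$, hence $C = 0$.

Setting $a = \frac{4}{5}$:
$$I = \log{\left(\frac{27}{125} \right)}.$$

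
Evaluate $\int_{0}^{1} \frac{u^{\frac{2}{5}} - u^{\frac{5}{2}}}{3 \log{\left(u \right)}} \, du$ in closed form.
$- \frac{\log{\left(5 \right)}}{3} + \frac{\log{\left(2 \right)}}{3}$

Introduce a parameter $a$ in the exponent: let $I(a) = \int_{0}^{1} \frac{- u^{\frac{5}{2}} + u^{a}}{3 \log{\left(u \right)}} \, du$.

Since $\dfrac{\partial}{\partial a}\,u^{a} = u^{a} \ln u$, the $\ln u$ in the denominator cancels and
$$\frac{dI}{da} = \int_{0}^{1} \frac{1}{3} u^{a} \, du = \frac{1}{3} \left[\frac{u^{a+1}}{a+1}\right]_0^1 = \frac{1}{3 \left(a + 1\right)}.$$

Integrating with respect to $a$ gives $I(a) = \frac{\log{\left(a + 1 \right)}}{3} - \frac{\log{\left(7 \right)}}{3} + \frac{\log{\left(2 \right)}}{3} + C$.

At $a = \frac{5}{2}$ the integrand is identically $0$, so $I(\frac{5}{2}) = 0$. The closed form gives $0$, hence $C = 0$.

Setting $a = \frac{2}{5}$:
$$I = - \frac{\log{\left(5 \right)}}{3} + \frac{\log{\left(2 \right)}}{3}.$$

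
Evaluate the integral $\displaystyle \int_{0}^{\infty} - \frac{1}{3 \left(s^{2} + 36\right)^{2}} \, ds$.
$- \frac{\pi}{2592}$

Start from the standard arctangent integral
$$J(a) = \int_{0}^{\infty} - \frac{1}{3 \left(a^{2} + s^{2}\right)} \, ds = - \frac{\pi}{6 a}.$$

Differentiating under the integral sign with respect to $a$,
$$\frac{dJ}{da} = \int_{0}^{\infty} \frac{2 a}{3 \left(a^{2} + s^{2}\right)^{2}} \, ds = \frac{\pi}{6 a^{2}},$$
so $\int_{0}^{\infty} - \frac{1}{3 \left(a^{2} + s^{2}\right)^{2}} \, ds = - \frac{\pi}{12 a^{3}}$.

Setting $a = 6$:
$$I = - \frac{\pi}{2592}.$$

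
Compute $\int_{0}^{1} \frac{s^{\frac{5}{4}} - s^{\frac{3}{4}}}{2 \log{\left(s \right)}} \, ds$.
$- \frac{\log{\left(7 \right)}}{2} + \log{\left(3 \right)}$

Replace the exponent $\frac{3}{4}$ by a parameter $a$: let $I(a) = \int_{0}^{1} \frac{s^{\frac{5}{4}} - s^{a}}{2 \log{\left(s \right)}} \, ds$.

Since $\dfrac{\partial}{\partial a}\,s^{a} = s^{a} \ln s$, the $\ln s$ in the denominator cancels and
$$\frac{dI}{da} = \int_{0}^{1} - \frac{1}{2} s^{a} \, ds = - \frac{1}{2} \left[\frac{s^{a+1}}{a+1}\right]_0^1 = - \frac{1}{2 a + 2}.$$

Integrating with respect to $a$ gives $I(a) = - \frac{\log{\left(a + 1 \right)}}{2} - \log{\left(2 \right)} + \log{\left(3 \right)} + C$.

At $a = \frac{5}{4}$ the integrand is identically $0$, so $I(\frac{5}{4}) = 0$. The closed form gives $0$, hence $C = 0$.

Setting $a = \frac{3}{4}$:
$$I = - \frac{\log{\left(7 \right)}}{2} + \log{\left(3 \right)}.$$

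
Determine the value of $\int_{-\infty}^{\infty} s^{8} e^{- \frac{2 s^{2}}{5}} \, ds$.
$\frac{65625 \sqrt{10} \sqrt{\pi}}{512}$

Consider the simpler parametrised integral
$$J(a) = \int_{-\infty}^{\infty} e^{- a s^{2}} \, ds = \frac{\sqrt{\pi}}{\sqrt{a}}.$$

Differentiating under the integral sign brings down a factor of $(-s^2)$:
$$\frac{dJ}{da} = \int_{-\infty}^{\infty} - s^{2} e^{- a s^{2}} \, ds = - \frac{\sqrt{\pi}}{2 a^{\frac{3}{2}}}.$$

Repeating $4$ times in total — each differentiation brings down another $(-s^2)$ — gives
$$\frac{d^{4}J}{da^{4}} = \int_{-\infty}^{\infty} s^{8} e^{- a s^{2}} \, ds = \frac{105 \sqrt{\pi}}{16 a^{\frac{9}{2}}},$$
and the integrand here is exactly the target integrand, so $I = \frac{105 \sqrt{\pi}}{16 a^{\frac{9}{2}}}$.

Setting $a = \frac{2}{5}$:
$$I = \frac{65625 \sqrt{10} \sqrt{\pi}}{512}.$$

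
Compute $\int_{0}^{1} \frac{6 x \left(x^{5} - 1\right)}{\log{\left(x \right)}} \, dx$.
$\log{\left(\frac{117649}{64} \right)}$

Introduce a parameter $a$ in the exponent: let $I(a) = \int_{0}^{1} \frac{6 \left(x^{6} - x^{a}\right)}{\log{\left(x \right)}} \, dx$.

Since $\dfrac{\partial}{\partial a}\,x^{a} = x^{a} \ln x$, the $\ln x$ in the denominator cancels and
$$\frac{dI}{da} = \int_{0}^{1} -6 x^{a} \, dx = -6 \left[\frac{x^{a+1}}{a+1}\right]_0^1 = - \frac{6}{a + 1}.$$

Integrating with respect to $a$ gives $I(a) = \log{\left(\frac{117649}{\left(a + 1\right)^{6}} \right)} + C$.

At $a = 6$ the integrand is identically $0$, so $I(6) = 0$. The closed form gives $0$, hence $C = 0$.

Setting $a = 1$:
$$I = \log{\left(\frac{117649}{64} \right)}.$$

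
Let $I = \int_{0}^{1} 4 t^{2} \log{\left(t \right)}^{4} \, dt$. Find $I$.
$\frac{32}{81}$

Consider the simpler parametrised integral
$$J(a) = \int_{0}^{1} 4 t^{a} \, dt = \frac{4}{a + 1}.$$

Differentiating under the integral sign brings down a factor of $\ln t$:
$$\frac{dJ}{da} = \int_{0}^{1} 4 t^{a} \log{\left(t \right)} \, dt = - \frac{4}{\left(a + 1\right)^{2}}.$$

Repeating $4$ times in total — each differentiation brings down another $\ln t$ — gives
$$\frac{d^{4}J}{da^{4}} = \int_{0}^{1} 4 t^{a} \log{\left(t \right)}^{4} \, dt = \frac{96}{\left(a + 1\right)^{5}},$$
and the integrand here is exactly the target integrand, so $I = \frac{96}{\left(a + 1\right)^{5}}$.

Setting $a = 2$:
$$I = \frac{32}{81}.$$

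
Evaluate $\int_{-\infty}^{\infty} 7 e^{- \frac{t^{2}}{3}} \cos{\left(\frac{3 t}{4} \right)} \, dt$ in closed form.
$\frac{7 \sqrt{3} \sqrt{\pi}}{e^{\frac{27}{64}}}$

Let $b$ denote the cosine frequency and define $I(b) = \int_{-\infty}^{\infty} 7 e^{- \frac{t^{2}}{3}} \cos{\left(b t \right)} \, dt$.

Differentiating under the integral sign,
$$I'(b) = \int_{-\infty}^{\infty} - 7 t e^{- \frac{t^{2}}{3}} \sin{\left(b t \right)} \, dt.$$

Integrate $\int_{-\infty}^{\infty} t \sin(b t)\, e^{- \frac{t^{2}}{3}}\, dt$ by parts with $u = \sin(b t)$ and $dv = t\, e^{- \frac{t^{2}}{3}}\, dt$, giving $v = - \frac{3 e^{- \frac{t^{2}}{3}}}{2}$. The boundary term vanishes and
$$\int_{-\infty}^{\infty} t \sin(b t)\, e^{- \frac{t^{2}}{3}}\, dt = \frac{3 b}{2} \int_{-\infty}^{\infty} \cos(b t)\, e^{- \frac{t^{2}}{3}}\, dt,$$
so $I'(b) = - \frac{3 b}{2}\, I(b)$.

This is a separable first-order ODE; solving with the initial condition $I(0) = \int_{-\infty}^{\infty} 7 e^{- \frac{t^{2}}{3}}\,dt = 7 \sqrt{3} \sqrt{\pi}$ gives
$$I(b) = 7 \sqrt{3} \sqrt{\pi} e^{- \frac{3 b^{2}}{4}}.$$

Setting $b = \frac{3}{4}$:
$$I = \frac{7 \sqrt{3} \sqrt{\pi}}{e^{\frac{27}{64}}}.$$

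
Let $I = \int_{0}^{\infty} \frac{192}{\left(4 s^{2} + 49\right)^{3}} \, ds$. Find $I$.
$\frac{18 \pi}{16807}$

Recall the elementary integral
$$J(a) = \int_{0}^{\infty} \frac{3}{a^{2} + s^{2}} \, ds = \frac{3 \pi}{2 a}.$$

Differentiating under the integral sign with respect to $a$,
$$\frac{dJ}{da} = \int_{0}^{\infty} - \frac{6 a}{\left(a^{2} + s^{2}\right)^{2}} \, ds = - \frac{3 \pi}{2 a^{2}},$$
so $\int_{0}^{\infty} \frac{3}{\left(a^{2} + s^{2}\right)^{2}} \, ds = \frac{3 \pi}{4 a^{3}}$.

Repeating — each differentiation of $1/(s^2+a^2)^j$ produces $-2ja/(s^2+a^2)^{j+1}$ — and dividing through by $-2ja$ at each step yields, after $2$ differentiations in total,
$$\int_{0}^{\infty} \frac{3}{\left(a^{2} + s^{2}\right)^{3}} \, ds = \frac{9 \pi}{16 a^{5}}.$$

Setting $a = \frac{7}{2}$:
$$I = \frac{18 \pi}{16807}.$$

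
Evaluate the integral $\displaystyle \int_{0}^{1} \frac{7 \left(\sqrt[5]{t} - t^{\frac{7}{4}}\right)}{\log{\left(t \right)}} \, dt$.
$- \log{\left(\frac{1522435234375}{4586471424} \right)}$

Introduce a parameter $a$ in the exponent: let $I(a) = \int_{0}^{1} \frac{7 \left(\sqrt[5]{t} - t^{a}\right)}{\log{\left(t \right)}} \, dt$.

Since $\dfrac{\partial}{\partial a}\,t^{a} = t^{a} \ln t$, the $\ln t$ in the denominator cancels and
$$\frac{dI}{da} = \int_{0}^{1} -7 t^{a} \, dt = -7 \left[\frac{t^{a+1}}{a+1}\right]_0^1 = - \frac{7}{a + 1}.$$

Integrating with respect to $a$ gives $I(a) = - \log{\left(\frac{78125 \left(a + 1\right)^{7}}{279936} \right)} + C$.

At $a = \frac{1}{5}$ the integrand is identically $0$, so $I(\frac{1}{5}) = 0$. The closed form gives $0$, hence $C = 0$.

Setting $a = \frac{7}{4}$:
$$I = - \log{\left(\frac{1522435234375}{4586471424} \right)}.$$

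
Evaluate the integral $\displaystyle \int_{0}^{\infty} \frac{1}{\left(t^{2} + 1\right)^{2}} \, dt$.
$\frac{\pi}{4}$

Start from the standard arctangent integral
$$J(a) = \int_{0}^{\infty} \frac{1}{a^{2} + t^{2}} \, dt = \frac{\pi}{2 a}.$$

Differentiating under the integral sign with respect to $a$,
$$\frac{dJ}{da} = \int_{0}^{\infty} - \frac{2 a}{\left(a^{2} + t^{2}\right)^{2}} \, dt = - \frac{\pi}{2 a^{2}},$$
so $\int_{0}^{\infty} \frac{1}{\left(a^{2} + t^{2}\right)^{2}} \, dt = \frac{\pi}{4 a^{3}}$.

Setting $a = 1$:
$$I = \frac{\pi}{4}.$$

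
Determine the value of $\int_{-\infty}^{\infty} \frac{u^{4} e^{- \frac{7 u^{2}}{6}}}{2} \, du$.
$\frac{27 \sqrt{42} \sqrt{\pi}}{686}$

Begin with the known integral
$$J(a) = \int_{-\infty}^{\infty} \frac{e^{- a u^{2}}}{2} \, du = \frac{\sqrt{\pi}}{2 \sqrt{a}}.$$

Differentiating under the integral sign brings down a factor of $(-u^2)$:
$$\frac{dJ}{da} = \int_{-\infty}^{\infty} - \frac{u^{2} e^{- a u^{2}}}{2} \, du = - \frac{\sqrt{\pi}}{4 a^{\frac{3}{2}}}.$$

Repeating twice in total — each differentiation brings down another $(-u^2)$ — gives
$$\frac{d^{2}J}{da^{2}} = \int_{-\infty}^{\infty} \frac{u^{4} e^{- a u^{2}}}{2} \, du = \frac{3 \sqrt{\pi}}{8 a^{\frac{5}{2}}},$$
and the integrand here is exactly the target integrand, so $I = \frac{3 \sqrt{\pi}}{8 a^{\frac{5}{2}}}$.

Setting $a = \frac{7}{6}$:
$$I = \frac{27 \sqrt{42} \sqrt{\pi}}{686}.$$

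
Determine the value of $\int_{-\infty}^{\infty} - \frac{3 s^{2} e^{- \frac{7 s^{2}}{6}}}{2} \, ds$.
$- \frac{9 \sqrt{42} \sqrt{\pi}}{98}$

Consider the simpler parametrised integral
$$J(a) = \int_{-\infty}^{\infty} - \frac{3 e^{- a s^{2}}}{2} \, ds = - \frac{3 \sqrt{\pi}}{2 \sqrt{a}}.$$

Differentiating under the integral sign brings down a factor of $(-s^2)$:
$$\frac{dJ}{da} = \int_{-\infty}^{\infty} \frac{3 s^{2} e^{- a s^{2}}}{2} \, ds = \frac{3 \sqrt{\pi}}{4 a^{\frac{3}{2}}}.$$

The integral on the left is $-I$, so $I = - \frac{3 \sqrt{\pi}}{4 a^{\frac{3}{2}}}$.

Setting $a = \frac{7}{6}$:
$$I = - \frac{9 \sqrt{42} \sqrt{\pi}}{98}.$$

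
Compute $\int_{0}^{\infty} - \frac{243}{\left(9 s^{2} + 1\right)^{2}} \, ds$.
$- \frac{81 \pi}{4}$

Recall the elementary integral
$$J(a) = \int_{0}^{\infty} - \frac{3}{a^{2} + s^{2}} \, ds = - \frac{3 \pi}{2 a}.$$

Differentiating under the integral sign with respect to $a$,
$$\frac{dJ}{da} = \int_{0}^{\infty} \frac{6 a}{\left(a^{2} + s^{2}\right)^{2}} \, ds = \frac{3 \pi}{2 a^{2}},$$
so $\int_{0}^{\infty} - \frac{3}{\left(a^{2} + s^{2}\right)^{2}} \, ds = - \frac{3 \pi}{4 a^{3}}$.

Setting $a = \frac{1}{3}$:
$$I = - \frac{81 \pi}{4}.$$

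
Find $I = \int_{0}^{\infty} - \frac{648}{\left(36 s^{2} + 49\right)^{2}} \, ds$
$- \frac{27 \pi}{343}$

Start from the standard arctangent integral
$$J(a) = \int_{0}^{\infty} - \frac{1}{2 \left(a^{2} + s^{2}\right)} \, ds = - \frac{\pi}{4 a}.$$

Differentiating under the integral sign with respect to $a$,
$$\frac{dJ}{da} = \int_{0}^{\infty} \frac{a}{\left(a^{2} + s^{2}\right)^{2}} \, ds = \frac{\pi}{4 a^{2}},$$
so $\int_{0}^{\infty} - \frac{1}{2 \left(a^{2} + s^{2}\right)^{2}} \, ds = - \frac{\pi}{8 a^{3}}$.

Setting $a = \frac{7}{6}$:
$$I = - \frac{27 \pi}{343}.$$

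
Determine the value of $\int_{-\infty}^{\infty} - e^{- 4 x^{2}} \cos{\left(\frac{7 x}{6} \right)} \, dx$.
$- \frac{\sqrt{\pi}}{2 e^{\frac{49}{576}}}$

Treat the cosine frequency as a parameter and define $I(b) = \int_{-\infty}^{\infty} - e^{- 4 x^{2}} \cos{\left(b x \right)} \, dx$.

Differentiating under the integral sign,
$$I'(b) = \int_{-\infty}^{\infty} x e^{- 4 x^{2}} \sin{\left(b x \right)} \, dx.$$

Integrate $\int_{-\infty}^{\infty} x \sin(b x)\, e^{- 4 x^{2}}\, dx$ by parts with $u = \sin(b x)$ and $dv = x\, e^{- 4 x^{2}}\, dx$, giving $v = - \frac{e^{- 4 x^{2}}}{8}$. The boundary term vanishes and
$$\int_{-\infty}^{\infty} x \sin(b x)\, e^{- 4 x^{2}}\, dx = \frac{b}{8} \int_{-\infty}^{\infty} \cos(b x)\, e^{- 4 x^{2}}\, dx,$$
so $I'(b) = - \frac{b}{8}\, I(b)$.

This is a separable first-order ODE; solving with the initial condition $I(0) = \int_{-\infty}^{\infty} - e^{- 4 x^{2}}\,dx = - \frac{\sqrt{\pi}}{2}$ gives
$$I(b) = - \frac{\sqrt{\pi} e^{- \frac{b^{2}}{16}}}{2}.$$

Setting $b = \frac{7}{6}$:
$$I = - \frac{\sqrt{\pi}}{2 e^{\frac{49}{576}}}.$$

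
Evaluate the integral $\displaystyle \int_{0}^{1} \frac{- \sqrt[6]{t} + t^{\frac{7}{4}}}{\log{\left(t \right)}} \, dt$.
$\log{\left(\frac{33}{14} \right)}$

Introduce a parameter $a$ in the exponent: let $I(a) = \int_{0}^{1} \frac{- \sqrt[6]{t} + t^{a}}{\log{\left(t \right)}} \, dt$.

Since $\dfrac{\partial}{\partial a}\,t^{a} = t^{a} \ln t$, the $\ln t$ in the denominator cancels and
$$\frac{dI}{da} = \int_{0}^{1} t^{a} \, dt = \left[\frac{t^{a+1}}{a+1}\right]_0^1 = \frac{1}{a + 1}.$$

Integrating with respect to $a$ gives $I(a) = \log{\left(\frac{6 a}{7} + \frac{6}{7} \right)} + C$.

At $a = \frac{1}{6}$ the integrand is identically $0$, so $I(\frac{1}{6}) = 0$. The closed form gives $0$, hence $C = 0$.

Setting $a = \frac{7}{4}$:
$$I = \log{\left(\frac{33}{14} \right)}.$$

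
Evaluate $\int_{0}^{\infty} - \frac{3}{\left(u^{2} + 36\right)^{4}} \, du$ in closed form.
$- \frac{5 \pi}{2985984}$

Start from the standard arctangent integral
$$J(a) = \int_{0}^{\infty} - \frac{3}{a^{2} + u^{2}} \, du = - \frac{3 \pi}{2 a}.$$

Differentiating under the integral sign with respect to $a$,
$$\frac{dJ}{da} = \int_{0}^{\infty} \frac{6 a}{\left(a^{2} + u^{2}\right)^{2}} \, du = \frac{3 \pi}{2 a^{2}},$$
so $\int_{0}^{\infty} - \frac{3}{\left(a^{2} + u^{2}\right)^{2}} \, du = - \frac{3 \pi}{4 a^{3}}$.

Repeating — each differentiation of $1/(u^2+a^2)^j$ produces $-2ja/(u^2+a^2)^{j+1}$ — and dividing through by $-2ja$ at each step yields, after $3$ differentiations in total,
$$\int_{0}^{\infty} - \frac{3}{\left(a^{2} + u^{2}\right)^{4}} \, du = - \frac{15 \pi}{32 a^{7}}.$$

Setting $a = 6$:
$$I = - \frac{5 \pi}{2985984}.$$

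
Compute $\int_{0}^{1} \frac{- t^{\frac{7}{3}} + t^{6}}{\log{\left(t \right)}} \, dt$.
$\log{\left(\frac{21}{10} \right)}$

Consider the one-parameter family: let $I(a) = \int_{0}^{1} \frac{- t^{\frac{7}{3}} + t^{a}}{\log{\left(t \right)}} \, dt$.

Since $\dfrac{\partial}{\partial a}\,t^{a} = t^{a} \ln t$, the $\ln t$ in the denominator cancels and
$$\frac{dI}{da} = \int_{0}^{1} t^{a} \, dt = \left[\frac{t^{a+1}}{a+1}\right]_0^1 = \frac{1}{a + 1}.$$

Integrating with respect to $a$ gives $I(a) = \log{\left(\frac{3 a}{10} + \frac{3}{10} \right)} + C$.

At $a = \frac{7}{3}$ the integrand is identically $0$, so $I(\frac{7}{3}) = 0$. The closed form gives $0$, hence $C = 0$.

Setting $a = 6$:
$$I = \log{\left(\frac{21}{10} \right)}.$$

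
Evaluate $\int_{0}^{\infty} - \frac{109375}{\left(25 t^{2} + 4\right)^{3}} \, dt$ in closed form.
$- \frac{65625 \pi}{512}$

Begin with the known result
$$J(a) = \int_{0}^{\infty} - \frac{7}{a^{2} + t^{2}} \, dt = - \frac{7 \pi}{2 a}.$$

Differentiating under the integral sign with respect to $a$,
$$\frac{dJ}{da} = \int_{0}^{\infty} \frac{14 a}{\left(a^{2} + t^{2}\right)^{2}} \, dt = \frac{7 \pi}{2 a^{2}},$$
so $\int_{0}^{\infty} - \frac{7}{\left(a^{2} + t^{2}\right)^{2}} \, dt = - \frac{7 \pi}{4 a^{3}}$.

Repeating — each differentiation of $1/(t^2+a^2)^j$ produces $-2ja/(t^2+a^2)^{j+1}$ — and dividing through by $-2ja$ at each step yields, after $2$ differentiations in total,
$$\int_{0}^{\infty} - \frac{7}{\left(a^{2} + t^{2}\right)^{3}} \, dt = - \frac{21 \pi}{16 a^{5}}.$$

Setting $a = \frac{2}{5}$:
$$I = - \frac{65625 \pi}{512}.$$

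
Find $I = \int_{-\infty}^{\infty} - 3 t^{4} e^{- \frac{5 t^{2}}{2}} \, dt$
$- \frac{9 \sqrt{10} \sqrt{\pi}}{125}$

Consider the simpler parametrised integral
$$J(a) = \int_{-\infty}^{\infty} - 3 e^{- a t^{2}} \, dt = - \frac{3 \sqrt{\pi}}{\sqrt{a}}.$$

Differentiating under the integral sign brings down a factor of $(-t^2)$:
$$\frac{dJ}{da} = \int_{-\infty}^{\infty} 3 t^{2} e^{- a t^{2}} \, dt = \frac{3 \sqrt{\pi}}{2 a^{\frac{3}{2}}}.$$

Repeating twice in total — each differentiation brings down another $(-t^2)$ — gives
$$\frac{d^{2}J}{da^{2}} = \int_{-\infty}^{\infty} - 3 t^{4} e^{- a t^{2}} \, dt = - \frac{9 \sqrt{\pi}}{4 a^{\frac{5}{2}}},$$
and the integrand here is exactly the target integrand, so $I = - \frac{9 \sqrt{\pi}}{4 a^{\frac{5}{2}}}$.

Setting $a = \frac{5}{2}$:
$$I = - \frac{9 \sqrt{10} \sqrt{\pi}}{125}.$$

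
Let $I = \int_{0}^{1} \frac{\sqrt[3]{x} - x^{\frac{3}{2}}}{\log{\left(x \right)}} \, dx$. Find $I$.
$\log{\left(\frac{8}{15} \right)}$

Consider the one-parameter family: let $I(a) = \int_{0}^{1} \frac{- x^{\frac{3}{2}} + x^{a}}{\log{\left(x \right)}} \, dx$.

Since $\dfrac{\partial}{\partial a}\,x^{a} = x^{a} \ln x$, the $\ln x$ in the denominator cancels and
$$\frac{dI}{da} = \int_{0}^{1} x^{a} \, dx = \left[\frac{x^{a+1}}{a+1}\right]_0^1 = \frac{1}{a + 1}.$$

Integrating with respect to $a$ gives $I(a) = \log{\left(\frac{2 a}{5} + \frac{2}{5} \right)} + C$.

At $a = \frac{3}{2}$ the integrand is identically $0$, so $I(\frac{3}{2}) = 0$. The closed form gives $0$, hence $C = 0$.

Setting $a = \frac{1}{3}$:
$$I = \log{\left(\frac{8}{15} \right)}.$$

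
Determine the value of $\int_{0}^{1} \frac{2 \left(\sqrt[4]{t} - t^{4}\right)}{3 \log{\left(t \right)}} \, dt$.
$- \frac{4 \log{\left(2 \right)}}{3}$

Consider the one-parameter family: let $I(a) = \int_{0}^{1} \frac{2 \left(\sqrt[4]{t} - t^{a}\right)}{3 \log{\left(t \right)}} \, dt$.

Since $\dfrac{\partial}{\partial a}\,t^{a} = t^{a} \ln t$, the $\ln t$ in the denominator cancels and
$$\frac{dI}{da} = \int_{0}^{1} - \frac{2}{3} t^{a} \, dt = - \frac{2}{3} \left[\frac{t^{a+1}}{a+1}\right]_0^1 = - \frac{2}{3 a + 3}.$$

Integrating with respect to $a$ gives $I(a) = - \log{\left(\frac{2 \sqrt[3]{10} \left(a + 1\right)^{\frac{2}{3}}}{5} \right)} + C$.

At $a = \frac{1}{4}$ the integrand is identically $0$, so $I(\frac{1}{4}) = 0$. The closed form gives $0$, hence $C = 0$.

Setting $a = 4$:
$$I = - \frac{4 \log{\left(2 \right)}}{3}.$$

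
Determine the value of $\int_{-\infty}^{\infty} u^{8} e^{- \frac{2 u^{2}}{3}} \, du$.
$\frac{8505 \sqrt{6} \sqrt{\pi}}{512}$

Begin with the known integral
$$J(a) = \int_{-\infty}^{\infty} e^{- a u^{2}} \, du = \frac{\sqrt{\pi}}{\sqrt{a}}.$$

Differentiating under the integral sign brings down a factor of $(-u^2)$:
$$\frac{dJ}{da} = \int_{-\infty}^{\infty} - u^{2} e^{- a u^{2}} \, du = - \frac{\sqrt{\pi}}{2 a^{\frac{3}{2}}}.$$

Repeating $4$ times in total — each differentiation brings down another $(-u^2)$ — gives
$$\frac{d^{4}J}{da^{4}} = \int_{-\infty}^{\infty} u^{8} e^{- a u^{2}} \, du = \frac{105 \sqrt{\pi}}{16 a^{\frac{9}{2}}},$$
and the integrand here is exactly the target integrand, so $I = \frac{105 \sqrt{\pi}}{16 a^{\frac{9}{2}}}$.

Setting $a = \frac{2}{3}$:
$$I = \frac{8505 \sqrt{6} \sqrt{\pi}}{512}.$$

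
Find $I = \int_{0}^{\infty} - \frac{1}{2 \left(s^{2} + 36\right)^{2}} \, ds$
$- \frac{\pi}{1728}$

Start from the standard arctangent integral
$$J(a) = \int_{0}^{\infty} - \frac{1}{2 \left(a^{2} + s^{2}\right)} \, ds = - \frac{\pi}{4 a}.$$

Differentiating under the integral sign with respect to $a$,
$$\frac{dJ}{da} = \int_{0}^{\infty} \frac{a}{\left(a^{2} + s^{2}\right)^{2}} \, ds = \frac{\pi}{4 a^{2}},$$
so $\int_{0}^{\infty} - \frac{1}{2 \left(a^{2} + s^{2}\right)^{2}} \, ds = - \frac{\pi}{8 a^{3}}$.

Setting $a = 6$:
$$I = - \frac{\pi}{1728}.$$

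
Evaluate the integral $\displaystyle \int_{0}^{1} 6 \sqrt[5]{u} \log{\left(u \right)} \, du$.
$- \frac{25}{6}$

Consider the simpler parametrised integral
$$J(a) = \int_{0}^{1} 6 u^{a} \, du = \frac{6}{a + 1}.$$

Differentiating under the integral sign brings down a factor of $\ln u$:
$$\frac{dJ}{da} = \int_{0}^{1} 6 u^{a} \log{\left(u \right)} \, du = - \frac{6}{\left(a + 1\right)^{2}}.$$

The integral on the left is $I$, so $I = - \frac{6}{\left(a + 1\right)^{2}}$.

Setting $a = \frac{1}{5}$:
$$I = - \frac{25}{6}.$$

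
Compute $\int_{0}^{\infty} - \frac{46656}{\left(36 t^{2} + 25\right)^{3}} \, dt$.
$- \frac{1458 \pi}{3125}$

Recall the elementary integral
$$J(a) = \int_{0}^{\infty} - \frac{1}{a^{2} + t^{2}} \, dt = - \frac{\pi}{2 a}.$$

Differentiating under the integral sign with respect to $a$,
$$\frac{dJ}{da} = \int_{0}^{\infty} \frac{2 a}{\left(a^{2} + t^{2}\right)^{2}} \, dt = \frac{\pi}{2 a^{2}},$$
so $\int_{0}^{\infty} - \frac{1}{\left(a^{2} + t^{2}\right)^{2}} \, dt = - \frac{\pi}{4 a^{3}}$.

Repeating — each differentiation of $1/(t^2+a^2)^j$ produces $-2ja/(t^2+a^2)^{j+1}$ — and dividing through by $-2ja$ at each step yields, after $2$ differentiations in total,
$$\int_{0}^{\infty} - \frac{1}{\left(a^{2} + t^{2}\right)^{3}} \, dt = - \frac{3 \pi}{16 a^{5}}.$$

Setting $a = \frac{5}{6}$:
$$I = - \frac{1458 \pi}{3125}.$$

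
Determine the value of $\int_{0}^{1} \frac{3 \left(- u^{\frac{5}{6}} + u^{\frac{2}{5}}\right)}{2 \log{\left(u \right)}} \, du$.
$\log{\left(\frac{42 \sqrt{2310}}{3025} \right)}$

Consider the one-parameter family: let $I(a) = \int_{0}^{1} \frac{3 \left(- u^{\frac{5}{6}} + u^{a}\right)}{2 \log{\left(u \right)}} \, du$.

Since $\dfrac{\partial}{\partial a}\,u^{a} = u^{a} \ln u$, the $\ln u$ in the denominator cancels and
$$\frac{dI}{da} = \int_{0}^{1} \frac{3}{2} u^{a} \, du = \frac{3}{2} \left[\frac{u^{a+1}}{a+1}\right]_0^1 = \frac{3}{2 \left(a + 1\right)}.$$

Integrating with respect to $a$ gives $I(a) = \log{\left(\frac{6 \sqrt{66} \left(a + 1\right)^{\frac{3}{2}}}{121} \right)} + C$.

At $a = \frac{5}{6}$ the integrand is identically $0$, so $I(\frac{5}{6}) = 0$. The closed form gives $0$, hence $C = 0$.

Setting $a = \frac{2}{5}$:
$$I = \log{\left(\frac{42 \sqrt{2310}}{3025} \right)}.$$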